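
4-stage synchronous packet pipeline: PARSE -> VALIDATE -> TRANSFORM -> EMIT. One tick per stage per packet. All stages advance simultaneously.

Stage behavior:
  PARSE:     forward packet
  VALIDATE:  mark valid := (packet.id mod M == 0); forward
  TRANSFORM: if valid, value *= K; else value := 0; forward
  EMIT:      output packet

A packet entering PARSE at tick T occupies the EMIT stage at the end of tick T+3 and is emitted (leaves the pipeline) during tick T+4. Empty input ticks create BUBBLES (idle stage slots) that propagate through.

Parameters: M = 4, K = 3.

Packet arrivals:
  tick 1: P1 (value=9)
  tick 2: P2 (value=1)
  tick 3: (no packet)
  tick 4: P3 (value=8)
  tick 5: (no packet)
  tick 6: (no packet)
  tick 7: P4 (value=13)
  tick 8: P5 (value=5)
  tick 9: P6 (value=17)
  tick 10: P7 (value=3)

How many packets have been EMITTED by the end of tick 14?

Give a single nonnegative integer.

Answer: 7

Derivation:
Tick 1: [PARSE:P1(v=9,ok=F), VALIDATE:-, TRANSFORM:-, EMIT:-] out:-; in:P1
Tick 2: [PARSE:P2(v=1,ok=F), VALIDATE:P1(v=9,ok=F), TRANSFORM:-, EMIT:-] out:-; in:P2
Tick 3: [PARSE:-, VALIDATE:P2(v=1,ok=F), TRANSFORM:P1(v=0,ok=F), EMIT:-] out:-; in:-
Tick 4: [PARSE:P3(v=8,ok=F), VALIDATE:-, TRANSFORM:P2(v=0,ok=F), EMIT:P1(v=0,ok=F)] out:-; in:P3
Tick 5: [PARSE:-, VALIDATE:P3(v=8,ok=F), TRANSFORM:-, EMIT:P2(v=0,ok=F)] out:P1(v=0); in:-
Tick 6: [PARSE:-, VALIDATE:-, TRANSFORM:P3(v=0,ok=F), EMIT:-] out:P2(v=0); in:-
Tick 7: [PARSE:P4(v=13,ok=F), VALIDATE:-, TRANSFORM:-, EMIT:P3(v=0,ok=F)] out:-; in:P4
Tick 8: [PARSE:P5(v=5,ok=F), VALIDATE:P4(v=13,ok=T), TRANSFORM:-, EMIT:-] out:P3(v=0); in:P5
Tick 9: [PARSE:P6(v=17,ok=F), VALIDATE:P5(v=5,ok=F), TRANSFORM:P4(v=39,ok=T), EMIT:-] out:-; in:P6
Tick 10: [PARSE:P7(v=3,ok=F), VALIDATE:P6(v=17,ok=F), TRANSFORM:P5(v=0,ok=F), EMIT:P4(v=39,ok=T)] out:-; in:P7
Tick 11: [PARSE:-, VALIDATE:P7(v=3,ok=F), TRANSFORM:P6(v=0,ok=F), EMIT:P5(v=0,ok=F)] out:P4(v=39); in:-
Tick 12: [PARSE:-, VALIDATE:-, TRANSFORM:P7(v=0,ok=F), EMIT:P6(v=0,ok=F)] out:P5(v=0); in:-
Tick 13: [PARSE:-, VALIDATE:-, TRANSFORM:-, EMIT:P7(v=0,ok=F)] out:P6(v=0); in:-
Tick 14: [PARSE:-, VALIDATE:-, TRANSFORM:-, EMIT:-] out:P7(v=0); in:-
Emitted by tick 14: ['P1', 'P2', 'P3', 'P4', 'P5', 'P6', 'P7']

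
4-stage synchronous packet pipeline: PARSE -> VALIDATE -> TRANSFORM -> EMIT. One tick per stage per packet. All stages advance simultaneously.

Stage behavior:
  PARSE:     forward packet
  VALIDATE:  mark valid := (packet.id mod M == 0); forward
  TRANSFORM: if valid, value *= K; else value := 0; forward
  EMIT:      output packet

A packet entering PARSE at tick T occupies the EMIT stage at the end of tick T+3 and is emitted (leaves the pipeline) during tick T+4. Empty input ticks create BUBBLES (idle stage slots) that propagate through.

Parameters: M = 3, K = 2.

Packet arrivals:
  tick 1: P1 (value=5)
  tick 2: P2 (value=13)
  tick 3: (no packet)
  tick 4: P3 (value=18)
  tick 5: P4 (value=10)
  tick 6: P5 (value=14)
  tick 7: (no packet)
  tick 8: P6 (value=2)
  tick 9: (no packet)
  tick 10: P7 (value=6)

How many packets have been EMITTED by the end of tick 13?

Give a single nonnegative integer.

Tick 1: [PARSE:P1(v=5,ok=F), VALIDATE:-, TRANSFORM:-, EMIT:-] out:-; in:P1
Tick 2: [PARSE:P2(v=13,ok=F), VALIDATE:P1(v=5,ok=F), TRANSFORM:-, EMIT:-] out:-; in:P2
Tick 3: [PARSE:-, VALIDATE:P2(v=13,ok=F), TRANSFORM:P1(v=0,ok=F), EMIT:-] out:-; in:-
Tick 4: [PARSE:P3(v=18,ok=F), VALIDATE:-, TRANSFORM:P2(v=0,ok=F), EMIT:P1(v=0,ok=F)] out:-; in:P3
Tick 5: [PARSE:P4(v=10,ok=F), VALIDATE:P3(v=18,ok=T), TRANSFORM:-, EMIT:P2(v=0,ok=F)] out:P1(v=0); in:P4
Tick 6: [PARSE:P5(v=14,ok=F), VALIDATE:P4(v=10,ok=F), TRANSFORM:P3(v=36,ok=T), EMIT:-] out:P2(v=0); in:P5
Tick 7: [PARSE:-, VALIDATE:P5(v=14,ok=F), TRANSFORM:P4(v=0,ok=F), EMIT:P3(v=36,ok=T)] out:-; in:-
Tick 8: [PARSE:P6(v=2,ok=F), VALIDATE:-, TRANSFORM:P5(v=0,ok=F), EMIT:P4(v=0,ok=F)] out:P3(v=36); in:P6
Tick 9: [PARSE:-, VALIDATE:P6(v=2,ok=T), TRANSFORM:-, EMIT:P5(v=0,ok=F)] out:P4(v=0); in:-
Tick 10: [PARSE:P7(v=6,ok=F), VALIDATE:-, TRANSFORM:P6(v=4,ok=T), EMIT:-] out:P5(v=0); in:P7
Tick 11: [PARSE:-, VALIDATE:P7(v=6,ok=F), TRANSFORM:-, EMIT:P6(v=4,ok=T)] out:-; in:-
Tick 12: [PARSE:-, VALIDATE:-, TRANSFORM:P7(v=0,ok=F), EMIT:-] out:P6(v=4); in:-
Tick 13: [PARSE:-, VALIDATE:-, TRANSFORM:-, EMIT:P7(v=0,ok=F)] out:-; in:-
Emitted by tick 13: ['P1', 'P2', 'P3', 'P4', 'P5', 'P6']

Answer: 6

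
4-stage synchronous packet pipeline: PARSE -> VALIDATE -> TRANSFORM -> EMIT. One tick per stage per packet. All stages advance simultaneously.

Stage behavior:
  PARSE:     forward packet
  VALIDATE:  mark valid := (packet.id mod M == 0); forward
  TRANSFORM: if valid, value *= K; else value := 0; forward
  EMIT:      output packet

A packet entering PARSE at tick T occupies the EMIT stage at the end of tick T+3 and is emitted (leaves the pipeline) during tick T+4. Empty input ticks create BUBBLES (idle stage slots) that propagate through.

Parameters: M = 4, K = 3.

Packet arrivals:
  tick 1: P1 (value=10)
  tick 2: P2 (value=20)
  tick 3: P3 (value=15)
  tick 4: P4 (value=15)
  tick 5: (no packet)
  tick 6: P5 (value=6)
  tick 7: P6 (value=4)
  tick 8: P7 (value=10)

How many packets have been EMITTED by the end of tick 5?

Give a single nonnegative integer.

Answer: 1

Derivation:
Tick 1: [PARSE:P1(v=10,ok=F), VALIDATE:-, TRANSFORM:-, EMIT:-] out:-; in:P1
Tick 2: [PARSE:P2(v=20,ok=F), VALIDATE:P1(v=10,ok=F), TRANSFORM:-, EMIT:-] out:-; in:P2
Tick 3: [PARSE:P3(v=15,ok=F), VALIDATE:P2(v=20,ok=F), TRANSFORM:P1(v=0,ok=F), EMIT:-] out:-; in:P3
Tick 4: [PARSE:P4(v=15,ok=F), VALIDATE:P3(v=15,ok=F), TRANSFORM:P2(v=0,ok=F), EMIT:P1(v=0,ok=F)] out:-; in:P4
Tick 5: [PARSE:-, VALIDATE:P4(v=15,ok=T), TRANSFORM:P3(v=0,ok=F), EMIT:P2(v=0,ok=F)] out:P1(v=0); in:-
Emitted by tick 5: ['P1']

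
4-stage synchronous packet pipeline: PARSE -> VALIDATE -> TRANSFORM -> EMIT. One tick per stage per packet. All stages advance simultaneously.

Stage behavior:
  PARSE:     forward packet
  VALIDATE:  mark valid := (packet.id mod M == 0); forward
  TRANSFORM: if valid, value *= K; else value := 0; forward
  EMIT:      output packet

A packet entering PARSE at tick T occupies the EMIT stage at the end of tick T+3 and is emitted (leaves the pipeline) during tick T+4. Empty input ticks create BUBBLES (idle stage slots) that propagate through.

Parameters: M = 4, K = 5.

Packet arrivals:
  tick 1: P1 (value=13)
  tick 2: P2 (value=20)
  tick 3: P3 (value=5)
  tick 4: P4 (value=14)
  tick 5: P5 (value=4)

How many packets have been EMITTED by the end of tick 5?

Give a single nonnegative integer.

Answer: 1

Derivation:
Tick 1: [PARSE:P1(v=13,ok=F), VALIDATE:-, TRANSFORM:-, EMIT:-] out:-; in:P1
Tick 2: [PARSE:P2(v=20,ok=F), VALIDATE:P1(v=13,ok=F), TRANSFORM:-, EMIT:-] out:-; in:P2
Tick 3: [PARSE:P3(v=5,ok=F), VALIDATE:P2(v=20,ok=F), TRANSFORM:P1(v=0,ok=F), EMIT:-] out:-; in:P3
Tick 4: [PARSE:P4(v=14,ok=F), VALIDATE:P3(v=5,ok=F), TRANSFORM:P2(v=0,ok=F), EMIT:P1(v=0,ok=F)] out:-; in:P4
Tick 5: [PARSE:P5(v=4,ok=F), VALIDATE:P4(v=14,ok=T), TRANSFORM:P3(v=0,ok=F), EMIT:P2(v=0,ok=F)] out:P1(v=0); in:P5
Emitted by tick 5: ['P1']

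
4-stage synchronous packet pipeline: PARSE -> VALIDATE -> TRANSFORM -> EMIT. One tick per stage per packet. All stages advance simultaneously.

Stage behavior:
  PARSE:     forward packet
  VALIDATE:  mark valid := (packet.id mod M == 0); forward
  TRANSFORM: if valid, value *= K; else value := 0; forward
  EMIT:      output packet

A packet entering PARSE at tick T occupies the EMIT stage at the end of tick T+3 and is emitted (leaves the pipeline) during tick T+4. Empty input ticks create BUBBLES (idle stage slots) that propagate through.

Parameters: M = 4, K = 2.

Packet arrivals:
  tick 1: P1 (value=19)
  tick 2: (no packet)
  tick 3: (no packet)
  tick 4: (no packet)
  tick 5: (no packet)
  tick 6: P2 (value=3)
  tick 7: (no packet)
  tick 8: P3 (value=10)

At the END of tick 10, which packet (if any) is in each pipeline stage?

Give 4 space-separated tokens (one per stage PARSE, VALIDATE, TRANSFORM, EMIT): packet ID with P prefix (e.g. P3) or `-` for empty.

Tick 1: [PARSE:P1(v=19,ok=F), VALIDATE:-, TRANSFORM:-, EMIT:-] out:-; in:P1
Tick 2: [PARSE:-, VALIDATE:P1(v=19,ok=F), TRANSFORM:-, EMIT:-] out:-; in:-
Tick 3: [PARSE:-, VALIDATE:-, TRANSFORM:P1(v=0,ok=F), EMIT:-] out:-; in:-
Tick 4: [PARSE:-, VALIDATE:-, TRANSFORM:-, EMIT:P1(v=0,ok=F)] out:-; in:-
Tick 5: [PARSE:-, VALIDATE:-, TRANSFORM:-, EMIT:-] out:P1(v=0); in:-
Tick 6: [PARSE:P2(v=3,ok=F), VALIDATE:-, TRANSFORM:-, EMIT:-] out:-; in:P2
Tick 7: [PARSE:-, VALIDATE:P2(v=3,ok=F), TRANSFORM:-, EMIT:-] out:-; in:-
Tick 8: [PARSE:P3(v=10,ok=F), VALIDATE:-, TRANSFORM:P2(v=0,ok=F), EMIT:-] out:-; in:P3
Tick 9: [PARSE:-, VALIDATE:P3(v=10,ok=F), TRANSFORM:-, EMIT:P2(v=0,ok=F)] out:-; in:-
Tick 10: [PARSE:-, VALIDATE:-, TRANSFORM:P3(v=0,ok=F), EMIT:-] out:P2(v=0); in:-
At end of tick 10: ['-', '-', 'P3', '-']

Answer: - - P3 -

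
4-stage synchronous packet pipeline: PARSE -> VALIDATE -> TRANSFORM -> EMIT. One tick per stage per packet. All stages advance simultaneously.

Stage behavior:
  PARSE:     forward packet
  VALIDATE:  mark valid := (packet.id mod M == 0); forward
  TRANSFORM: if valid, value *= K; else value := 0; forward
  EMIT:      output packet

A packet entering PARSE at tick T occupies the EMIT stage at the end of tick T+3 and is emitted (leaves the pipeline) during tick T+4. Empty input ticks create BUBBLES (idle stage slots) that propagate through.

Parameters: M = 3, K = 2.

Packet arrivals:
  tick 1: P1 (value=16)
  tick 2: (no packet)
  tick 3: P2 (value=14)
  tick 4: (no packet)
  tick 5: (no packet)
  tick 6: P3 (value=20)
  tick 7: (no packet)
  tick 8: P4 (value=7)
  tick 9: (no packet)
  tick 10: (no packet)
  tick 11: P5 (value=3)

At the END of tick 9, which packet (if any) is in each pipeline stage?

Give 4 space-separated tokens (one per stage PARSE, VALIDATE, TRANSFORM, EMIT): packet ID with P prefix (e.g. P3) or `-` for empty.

Tick 1: [PARSE:P1(v=16,ok=F), VALIDATE:-, TRANSFORM:-, EMIT:-] out:-; in:P1
Tick 2: [PARSE:-, VALIDATE:P1(v=16,ok=F), TRANSFORM:-, EMIT:-] out:-; in:-
Tick 3: [PARSE:P2(v=14,ok=F), VALIDATE:-, TRANSFORM:P1(v=0,ok=F), EMIT:-] out:-; in:P2
Tick 4: [PARSE:-, VALIDATE:P2(v=14,ok=F), TRANSFORM:-, EMIT:P1(v=0,ok=F)] out:-; in:-
Tick 5: [PARSE:-, VALIDATE:-, TRANSFORM:P2(v=0,ok=F), EMIT:-] out:P1(v=0); in:-
Tick 6: [PARSE:P3(v=20,ok=F), VALIDATE:-, TRANSFORM:-, EMIT:P2(v=0,ok=F)] out:-; in:P3
Tick 7: [PARSE:-, VALIDATE:P3(v=20,ok=T), TRANSFORM:-, EMIT:-] out:P2(v=0); in:-
Tick 8: [PARSE:P4(v=7,ok=F), VALIDATE:-, TRANSFORM:P3(v=40,ok=T), EMIT:-] out:-; in:P4
Tick 9: [PARSE:-, VALIDATE:P4(v=7,ok=F), TRANSFORM:-, EMIT:P3(v=40,ok=T)] out:-; in:-
At end of tick 9: ['-', 'P4', '-', 'P3']

Answer: - P4 - P3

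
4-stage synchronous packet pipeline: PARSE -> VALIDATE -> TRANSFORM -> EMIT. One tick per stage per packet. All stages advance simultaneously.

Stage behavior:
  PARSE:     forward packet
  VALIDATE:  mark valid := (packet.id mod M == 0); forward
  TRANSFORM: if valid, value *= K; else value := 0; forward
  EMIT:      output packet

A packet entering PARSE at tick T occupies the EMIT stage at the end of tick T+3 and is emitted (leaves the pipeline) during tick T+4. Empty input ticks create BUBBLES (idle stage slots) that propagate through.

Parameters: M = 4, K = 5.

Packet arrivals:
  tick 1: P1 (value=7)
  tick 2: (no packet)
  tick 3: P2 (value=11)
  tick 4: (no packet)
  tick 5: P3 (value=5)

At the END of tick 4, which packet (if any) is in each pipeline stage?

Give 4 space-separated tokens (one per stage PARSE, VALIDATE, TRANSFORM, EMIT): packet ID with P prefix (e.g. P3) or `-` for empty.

Answer: - P2 - P1

Derivation:
Tick 1: [PARSE:P1(v=7,ok=F), VALIDATE:-, TRANSFORM:-, EMIT:-] out:-; in:P1
Tick 2: [PARSE:-, VALIDATE:P1(v=7,ok=F), TRANSFORM:-, EMIT:-] out:-; in:-
Tick 3: [PARSE:P2(v=11,ok=F), VALIDATE:-, TRANSFORM:P1(v=0,ok=F), EMIT:-] out:-; in:P2
Tick 4: [PARSE:-, VALIDATE:P2(v=11,ok=F), TRANSFORM:-, EMIT:P1(v=0,ok=F)] out:-; in:-
At end of tick 4: ['-', 'P2', '-', 'P1']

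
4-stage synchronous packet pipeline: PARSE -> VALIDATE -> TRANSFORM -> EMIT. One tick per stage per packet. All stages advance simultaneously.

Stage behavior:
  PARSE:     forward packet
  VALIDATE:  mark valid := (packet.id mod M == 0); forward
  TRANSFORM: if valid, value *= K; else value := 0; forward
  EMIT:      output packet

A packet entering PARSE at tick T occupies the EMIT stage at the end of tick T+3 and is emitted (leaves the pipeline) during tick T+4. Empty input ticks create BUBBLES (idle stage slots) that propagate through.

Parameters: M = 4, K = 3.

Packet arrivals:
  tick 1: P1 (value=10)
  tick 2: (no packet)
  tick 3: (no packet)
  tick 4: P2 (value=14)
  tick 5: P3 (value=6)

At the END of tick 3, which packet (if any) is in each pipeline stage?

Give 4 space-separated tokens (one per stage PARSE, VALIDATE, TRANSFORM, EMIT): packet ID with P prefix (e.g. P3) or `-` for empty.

Answer: - - P1 -

Derivation:
Tick 1: [PARSE:P1(v=10,ok=F), VALIDATE:-, TRANSFORM:-, EMIT:-] out:-; in:P1
Tick 2: [PARSE:-, VALIDATE:P1(v=10,ok=F), TRANSFORM:-, EMIT:-] out:-; in:-
Tick 3: [PARSE:-, VALIDATE:-, TRANSFORM:P1(v=0,ok=F), EMIT:-] out:-; in:-
At end of tick 3: ['-', '-', 'P1', '-']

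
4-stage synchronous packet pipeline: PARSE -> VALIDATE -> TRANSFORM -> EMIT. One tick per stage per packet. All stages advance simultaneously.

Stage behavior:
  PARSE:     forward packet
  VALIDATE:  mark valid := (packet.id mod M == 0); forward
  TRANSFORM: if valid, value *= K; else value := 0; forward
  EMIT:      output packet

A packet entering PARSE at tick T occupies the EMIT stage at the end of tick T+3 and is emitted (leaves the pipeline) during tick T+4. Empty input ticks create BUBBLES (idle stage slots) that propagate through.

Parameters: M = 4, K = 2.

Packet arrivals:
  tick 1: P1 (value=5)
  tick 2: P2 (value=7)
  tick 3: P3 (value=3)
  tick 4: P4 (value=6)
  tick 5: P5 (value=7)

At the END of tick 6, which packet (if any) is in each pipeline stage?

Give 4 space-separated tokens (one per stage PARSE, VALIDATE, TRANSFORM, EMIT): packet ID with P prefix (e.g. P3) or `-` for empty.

Tick 1: [PARSE:P1(v=5,ok=F), VALIDATE:-, TRANSFORM:-, EMIT:-] out:-; in:P1
Tick 2: [PARSE:P2(v=7,ok=F), VALIDATE:P1(v=5,ok=F), TRANSFORM:-, EMIT:-] out:-; in:P2
Tick 3: [PARSE:P3(v=3,ok=F), VALIDATE:P2(v=7,ok=F), TRANSFORM:P1(v=0,ok=F), EMIT:-] out:-; in:P3
Tick 4: [PARSE:P4(v=6,ok=F), VALIDATE:P3(v=3,ok=F), TRANSFORM:P2(v=0,ok=F), EMIT:P1(v=0,ok=F)] out:-; in:P4
Tick 5: [PARSE:P5(v=7,ok=F), VALIDATE:P4(v=6,ok=T), TRANSFORM:P3(v=0,ok=F), EMIT:P2(v=0,ok=F)] out:P1(v=0); in:P5
Tick 6: [PARSE:-, VALIDATE:P5(v=7,ok=F), TRANSFORM:P4(v=12,ok=T), EMIT:P3(v=0,ok=F)] out:P2(v=0); in:-
At end of tick 6: ['-', 'P5', 'P4', 'P3']

Answer: - P5 P4 P3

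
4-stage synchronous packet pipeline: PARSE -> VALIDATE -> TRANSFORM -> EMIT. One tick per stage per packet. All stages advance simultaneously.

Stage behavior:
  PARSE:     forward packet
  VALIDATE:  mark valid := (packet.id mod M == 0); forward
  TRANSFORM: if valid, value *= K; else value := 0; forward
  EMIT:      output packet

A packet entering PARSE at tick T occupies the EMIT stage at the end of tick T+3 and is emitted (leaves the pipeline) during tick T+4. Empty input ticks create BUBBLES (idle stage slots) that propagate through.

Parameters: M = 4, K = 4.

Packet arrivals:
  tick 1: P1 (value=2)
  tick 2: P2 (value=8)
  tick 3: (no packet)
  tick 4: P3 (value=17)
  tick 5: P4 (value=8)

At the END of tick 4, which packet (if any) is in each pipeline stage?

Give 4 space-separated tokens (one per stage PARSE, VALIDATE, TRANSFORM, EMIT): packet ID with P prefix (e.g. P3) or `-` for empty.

Answer: P3 - P2 P1

Derivation:
Tick 1: [PARSE:P1(v=2,ok=F), VALIDATE:-, TRANSFORM:-, EMIT:-] out:-; in:P1
Tick 2: [PARSE:P2(v=8,ok=F), VALIDATE:P1(v=2,ok=F), TRANSFORM:-, EMIT:-] out:-; in:P2
Tick 3: [PARSE:-, VALIDATE:P2(v=8,ok=F), TRANSFORM:P1(v=0,ok=F), EMIT:-] out:-; in:-
Tick 4: [PARSE:P3(v=17,ok=F), VALIDATE:-, TRANSFORM:P2(v=0,ok=F), EMIT:P1(v=0,ok=F)] out:-; in:P3
At end of tick 4: ['P3', '-', 'P2', 'P1']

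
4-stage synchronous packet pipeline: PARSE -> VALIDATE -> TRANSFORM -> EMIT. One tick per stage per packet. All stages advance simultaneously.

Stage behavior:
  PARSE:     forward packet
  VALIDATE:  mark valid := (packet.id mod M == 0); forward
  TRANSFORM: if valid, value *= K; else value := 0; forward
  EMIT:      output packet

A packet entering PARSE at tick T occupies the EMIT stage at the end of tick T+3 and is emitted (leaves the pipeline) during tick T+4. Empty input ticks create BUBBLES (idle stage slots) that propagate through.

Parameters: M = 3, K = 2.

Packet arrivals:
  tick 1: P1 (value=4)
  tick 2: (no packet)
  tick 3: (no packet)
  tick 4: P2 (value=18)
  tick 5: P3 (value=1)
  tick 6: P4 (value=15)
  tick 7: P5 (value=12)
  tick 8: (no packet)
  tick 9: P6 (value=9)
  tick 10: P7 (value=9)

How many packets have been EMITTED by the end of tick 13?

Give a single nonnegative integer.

Tick 1: [PARSE:P1(v=4,ok=F), VALIDATE:-, TRANSFORM:-, EMIT:-] out:-; in:P1
Tick 2: [PARSE:-, VALIDATE:P1(v=4,ok=F), TRANSFORM:-, EMIT:-] out:-; in:-
Tick 3: [PARSE:-, VALIDATE:-, TRANSFORM:P1(v=0,ok=F), EMIT:-] out:-; in:-
Tick 4: [PARSE:P2(v=18,ok=F), VALIDATE:-, TRANSFORM:-, EMIT:P1(v=0,ok=F)] out:-; in:P2
Tick 5: [PARSE:P3(v=1,ok=F), VALIDATE:P2(v=18,ok=F), TRANSFORM:-, EMIT:-] out:P1(v=0); in:P3
Tick 6: [PARSE:P4(v=15,ok=F), VALIDATE:P3(v=1,ok=T), TRANSFORM:P2(v=0,ok=F), EMIT:-] out:-; in:P4
Tick 7: [PARSE:P5(v=12,ok=F), VALIDATE:P4(v=15,ok=F), TRANSFORM:P3(v=2,ok=T), EMIT:P2(v=0,ok=F)] out:-; in:P5
Tick 8: [PARSE:-, VALIDATE:P5(v=12,ok=F), TRANSFORM:P4(v=0,ok=F), EMIT:P3(v=2,ok=T)] out:P2(v=0); in:-
Tick 9: [PARSE:P6(v=9,ok=F), VALIDATE:-, TRANSFORM:P5(v=0,ok=F), EMIT:P4(v=0,ok=F)] out:P3(v=2); in:P6
Tick 10: [PARSE:P7(v=9,ok=F), VALIDATE:P6(v=9,ok=T), TRANSFORM:-, EMIT:P5(v=0,ok=F)] out:P4(v=0); in:P7
Tick 11: [PARSE:-, VALIDATE:P7(v=9,ok=F), TRANSFORM:P6(v=18,ok=T), EMIT:-] out:P5(v=0); in:-
Tick 12: [PARSE:-, VALIDATE:-, TRANSFORM:P7(v=0,ok=F), EMIT:P6(v=18,ok=T)] out:-; in:-
Tick 13: [PARSE:-, VALIDATE:-, TRANSFORM:-, EMIT:P7(v=0,ok=F)] out:P6(v=18); in:-
Emitted by tick 13: ['P1', 'P2', 'P3', 'P4', 'P5', 'P6']

Answer: 6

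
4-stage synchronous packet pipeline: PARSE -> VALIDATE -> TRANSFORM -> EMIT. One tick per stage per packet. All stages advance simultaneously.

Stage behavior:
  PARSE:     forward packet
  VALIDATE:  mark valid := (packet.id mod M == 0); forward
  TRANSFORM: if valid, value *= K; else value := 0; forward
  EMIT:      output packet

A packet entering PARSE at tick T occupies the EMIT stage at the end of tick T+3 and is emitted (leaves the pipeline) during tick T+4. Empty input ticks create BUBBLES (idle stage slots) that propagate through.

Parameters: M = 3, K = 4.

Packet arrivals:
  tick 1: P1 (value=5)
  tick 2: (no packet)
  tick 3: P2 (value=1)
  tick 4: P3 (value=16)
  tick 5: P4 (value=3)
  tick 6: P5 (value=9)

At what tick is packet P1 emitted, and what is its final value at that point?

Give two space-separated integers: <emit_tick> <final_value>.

Tick 1: [PARSE:P1(v=5,ok=F), VALIDATE:-, TRANSFORM:-, EMIT:-] out:-; in:P1
Tick 2: [PARSE:-, VALIDATE:P1(v=5,ok=F), TRANSFORM:-, EMIT:-] out:-; in:-
Tick 3: [PARSE:P2(v=1,ok=F), VALIDATE:-, TRANSFORM:P1(v=0,ok=F), EMIT:-] out:-; in:P2
Tick 4: [PARSE:P3(v=16,ok=F), VALIDATE:P2(v=1,ok=F), TRANSFORM:-, EMIT:P1(v=0,ok=F)] out:-; in:P3
Tick 5: [PARSE:P4(v=3,ok=F), VALIDATE:P3(v=16,ok=T), TRANSFORM:P2(v=0,ok=F), EMIT:-] out:P1(v=0); in:P4
Tick 6: [PARSE:P5(v=9,ok=F), VALIDATE:P4(v=3,ok=F), TRANSFORM:P3(v=64,ok=T), EMIT:P2(v=0,ok=F)] out:-; in:P5
Tick 7: [PARSE:-, VALIDATE:P5(v=9,ok=F), TRANSFORM:P4(v=0,ok=F), EMIT:P3(v=64,ok=T)] out:P2(v=0); in:-
Tick 8: [PARSE:-, VALIDATE:-, TRANSFORM:P5(v=0,ok=F), EMIT:P4(v=0,ok=F)] out:P3(v=64); in:-
Tick 9: [PARSE:-, VALIDATE:-, TRANSFORM:-, EMIT:P5(v=0,ok=F)] out:P4(v=0); in:-
Tick 10: [PARSE:-, VALIDATE:-, TRANSFORM:-, EMIT:-] out:P5(v=0); in:-
P1: arrives tick 1, valid=False (id=1, id%3=1), emit tick 5, final value 0

Answer: 5 0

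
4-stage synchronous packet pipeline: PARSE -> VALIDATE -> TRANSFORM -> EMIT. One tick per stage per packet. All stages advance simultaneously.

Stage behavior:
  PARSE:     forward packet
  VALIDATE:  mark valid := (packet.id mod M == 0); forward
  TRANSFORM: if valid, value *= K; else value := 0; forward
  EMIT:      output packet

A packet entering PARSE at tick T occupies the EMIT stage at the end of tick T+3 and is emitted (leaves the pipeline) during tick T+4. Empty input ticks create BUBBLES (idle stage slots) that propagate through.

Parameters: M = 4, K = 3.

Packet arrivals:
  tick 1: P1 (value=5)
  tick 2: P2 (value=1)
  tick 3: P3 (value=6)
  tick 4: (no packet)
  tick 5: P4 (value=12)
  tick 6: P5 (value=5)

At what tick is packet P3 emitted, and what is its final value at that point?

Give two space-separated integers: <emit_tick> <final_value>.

Answer: 7 0

Derivation:
Tick 1: [PARSE:P1(v=5,ok=F), VALIDATE:-, TRANSFORM:-, EMIT:-] out:-; in:P1
Tick 2: [PARSE:P2(v=1,ok=F), VALIDATE:P1(v=5,ok=F), TRANSFORM:-, EMIT:-] out:-; in:P2
Tick 3: [PARSE:P3(v=6,ok=F), VALIDATE:P2(v=1,ok=F), TRANSFORM:P1(v=0,ok=F), EMIT:-] out:-; in:P3
Tick 4: [PARSE:-, VALIDATE:P3(v=6,ok=F), TRANSFORM:P2(v=0,ok=F), EMIT:P1(v=0,ok=F)] out:-; in:-
Tick 5: [PARSE:P4(v=12,ok=F), VALIDATE:-, TRANSFORM:P3(v=0,ok=F), EMIT:P2(v=0,ok=F)] out:P1(v=0); in:P4
Tick 6: [PARSE:P5(v=5,ok=F), VALIDATE:P4(v=12,ok=T), TRANSFORM:-, EMIT:P3(v=0,ok=F)] out:P2(v=0); in:P5
Tick 7: [PARSE:-, VALIDATE:P5(v=5,ok=F), TRANSFORM:P4(v=36,ok=T), EMIT:-] out:P3(v=0); in:-
Tick 8: [PARSE:-, VALIDATE:-, TRANSFORM:P5(v=0,ok=F), EMIT:P4(v=36,ok=T)] out:-; in:-
Tick 9: [PARSE:-, VALIDATE:-, TRANSFORM:-, EMIT:P5(v=0,ok=F)] out:P4(v=36); in:-
Tick 10: [PARSE:-, VALIDATE:-, TRANSFORM:-, EMIT:-] out:P5(v=0); in:-
P3: arrives tick 3, valid=False (id=3, id%4=3), emit tick 7, final value 0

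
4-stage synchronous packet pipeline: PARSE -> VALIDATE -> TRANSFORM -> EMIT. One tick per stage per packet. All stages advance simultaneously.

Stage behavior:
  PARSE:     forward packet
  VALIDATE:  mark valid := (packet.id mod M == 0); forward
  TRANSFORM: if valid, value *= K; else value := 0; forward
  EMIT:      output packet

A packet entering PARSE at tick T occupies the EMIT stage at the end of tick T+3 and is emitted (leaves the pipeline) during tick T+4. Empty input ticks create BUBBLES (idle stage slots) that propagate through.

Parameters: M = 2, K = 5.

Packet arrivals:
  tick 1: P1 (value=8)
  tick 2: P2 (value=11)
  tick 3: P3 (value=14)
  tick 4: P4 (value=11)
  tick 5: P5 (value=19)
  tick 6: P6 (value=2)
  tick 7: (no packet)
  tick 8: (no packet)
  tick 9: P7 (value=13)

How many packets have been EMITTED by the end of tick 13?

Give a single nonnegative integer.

Tick 1: [PARSE:P1(v=8,ok=F), VALIDATE:-, TRANSFORM:-, EMIT:-] out:-; in:P1
Tick 2: [PARSE:P2(v=11,ok=F), VALIDATE:P1(v=8,ok=F), TRANSFORM:-, EMIT:-] out:-; in:P2
Tick 3: [PARSE:P3(v=14,ok=F), VALIDATE:P2(v=11,ok=T), TRANSFORM:P1(v=0,ok=F), EMIT:-] out:-; in:P3
Tick 4: [PARSE:P4(v=11,ok=F), VALIDATE:P3(v=14,ok=F), TRANSFORM:P2(v=55,ok=T), EMIT:P1(v=0,ok=F)] out:-; in:P4
Tick 5: [PARSE:P5(v=19,ok=F), VALIDATE:P4(v=11,ok=T), TRANSFORM:P3(v=0,ok=F), EMIT:P2(v=55,ok=T)] out:P1(v=0); in:P5
Tick 6: [PARSE:P6(v=2,ok=F), VALIDATE:P5(v=19,ok=F), TRANSFORM:P4(v=55,ok=T), EMIT:P3(v=0,ok=F)] out:P2(v=55); in:P6
Tick 7: [PARSE:-, VALIDATE:P6(v=2,ok=T), TRANSFORM:P5(v=0,ok=F), EMIT:P4(v=55,ok=T)] out:P3(v=0); in:-
Tick 8: [PARSE:-, VALIDATE:-, TRANSFORM:P6(v=10,ok=T), EMIT:P5(v=0,ok=F)] out:P4(v=55); in:-
Tick 9: [PARSE:P7(v=13,ok=F), VALIDATE:-, TRANSFORM:-, EMIT:P6(v=10,ok=T)] out:P5(v=0); in:P7
Tick 10: [PARSE:-, VALIDATE:P7(v=13,ok=F), TRANSFORM:-, EMIT:-] out:P6(v=10); in:-
Tick 11: [PARSE:-, VALIDATE:-, TRANSFORM:P7(v=0,ok=F), EMIT:-] out:-; in:-
Tick 12: [PARSE:-, VALIDATE:-, TRANSFORM:-, EMIT:P7(v=0,ok=F)] out:-; in:-
Tick 13: [PARSE:-, VALIDATE:-, TRANSFORM:-, EMIT:-] out:P7(v=0); in:-
Emitted by tick 13: ['P1', 'P2', 'P3', 'P4', 'P5', 'P6', 'P7']

Answer: 7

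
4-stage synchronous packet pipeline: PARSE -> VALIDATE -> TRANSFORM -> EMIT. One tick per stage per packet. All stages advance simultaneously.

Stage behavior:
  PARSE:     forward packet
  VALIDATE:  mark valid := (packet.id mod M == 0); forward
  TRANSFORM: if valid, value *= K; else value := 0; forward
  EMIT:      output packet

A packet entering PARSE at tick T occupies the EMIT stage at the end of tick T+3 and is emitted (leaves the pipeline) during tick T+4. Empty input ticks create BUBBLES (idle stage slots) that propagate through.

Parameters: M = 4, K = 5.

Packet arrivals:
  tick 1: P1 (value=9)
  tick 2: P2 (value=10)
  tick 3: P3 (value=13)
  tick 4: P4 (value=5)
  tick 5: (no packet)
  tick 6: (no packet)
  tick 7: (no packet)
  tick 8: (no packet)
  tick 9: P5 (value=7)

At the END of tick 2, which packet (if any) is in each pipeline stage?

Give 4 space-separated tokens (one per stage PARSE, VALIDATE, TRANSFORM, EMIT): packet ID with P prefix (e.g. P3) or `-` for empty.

Tick 1: [PARSE:P1(v=9,ok=F), VALIDATE:-, TRANSFORM:-, EMIT:-] out:-; in:P1
Tick 2: [PARSE:P2(v=10,ok=F), VALIDATE:P1(v=9,ok=F), TRANSFORM:-, EMIT:-] out:-; in:P2
At end of tick 2: ['P2', 'P1', '-', '-']

Answer: P2 P1 - -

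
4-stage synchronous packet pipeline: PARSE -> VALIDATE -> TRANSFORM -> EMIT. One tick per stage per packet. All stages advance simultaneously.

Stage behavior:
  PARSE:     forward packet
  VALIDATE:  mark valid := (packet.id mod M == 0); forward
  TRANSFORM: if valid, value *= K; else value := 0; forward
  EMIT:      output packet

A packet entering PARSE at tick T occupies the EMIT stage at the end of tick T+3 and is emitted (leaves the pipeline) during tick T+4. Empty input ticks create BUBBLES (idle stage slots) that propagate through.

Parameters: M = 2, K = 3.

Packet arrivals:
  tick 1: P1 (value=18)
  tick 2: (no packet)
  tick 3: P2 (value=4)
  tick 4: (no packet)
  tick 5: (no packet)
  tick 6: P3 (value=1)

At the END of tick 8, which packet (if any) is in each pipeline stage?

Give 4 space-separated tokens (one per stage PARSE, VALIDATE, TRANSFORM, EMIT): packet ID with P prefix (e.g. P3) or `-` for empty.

Answer: - - P3 -

Derivation:
Tick 1: [PARSE:P1(v=18,ok=F), VALIDATE:-, TRANSFORM:-, EMIT:-] out:-; in:P1
Tick 2: [PARSE:-, VALIDATE:P1(v=18,ok=F), TRANSFORM:-, EMIT:-] out:-; in:-
Tick 3: [PARSE:P2(v=4,ok=F), VALIDATE:-, TRANSFORM:P1(v=0,ok=F), EMIT:-] out:-; in:P2
Tick 4: [PARSE:-, VALIDATE:P2(v=4,ok=T), TRANSFORM:-, EMIT:P1(v=0,ok=F)] out:-; in:-
Tick 5: [PARSE:-, VALIDATE:-, TRANSFORM:P2(v=12,ok=T), EMIT:-] out:P1(v=0); in:-
Tick 6: [PARSE:P3(v=1,ok=F), VALIDATE:-, TRANSFORM:-, EMIT:P2(v=12,ok=T)] out:-; in:P3
Tick 7: [PARSE:-, VALIDATE:P3(v=1,ok=F), TRANSFORM:-, EMIT:-] out:P2(v=12); in:-
Tick 8: [PARSE:-, VALIDATE:-, TRANSFORM:P3(v=0,ok=F), EMIT:-] out:-; in:-
At end of tick 8: ['-', '-', 'P3', '-']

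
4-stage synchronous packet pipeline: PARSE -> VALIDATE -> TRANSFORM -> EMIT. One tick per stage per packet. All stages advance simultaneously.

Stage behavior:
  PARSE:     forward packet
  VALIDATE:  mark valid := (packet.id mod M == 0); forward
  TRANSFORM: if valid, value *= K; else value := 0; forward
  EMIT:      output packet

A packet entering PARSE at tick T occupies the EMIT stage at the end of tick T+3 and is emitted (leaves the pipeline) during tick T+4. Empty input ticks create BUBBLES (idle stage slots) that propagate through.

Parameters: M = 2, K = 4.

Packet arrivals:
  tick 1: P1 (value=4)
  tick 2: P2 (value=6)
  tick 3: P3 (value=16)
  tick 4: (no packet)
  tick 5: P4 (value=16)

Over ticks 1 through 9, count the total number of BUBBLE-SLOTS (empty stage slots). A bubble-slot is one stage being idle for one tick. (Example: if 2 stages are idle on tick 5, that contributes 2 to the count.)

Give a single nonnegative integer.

Tick 1: [PARSE:P1(v=4,ok=F), VALIDATE:-, TRANSFORM:-, EMIT:-] out:-; bubbles=3
Tick 2: [PARSE:P2(v=6,ok=F), VALIDATE:P1(v=4,ok=F), TRANSFORM:-, EMIT:-] out:-; bubbles=2
Tick 3: [PARSE:P3(v=16,ok=F), VALIDATE:P2(v=6,ok=T), TRANSFORM:P1(v=0,ok=F), EMIT:-] out:-; bubbles=1
Tick 4: [PARSE:-, VALIDATE:P3(v=16,ok=F), TRANSFORM:P2(v=24,ok=T), EMIT:P1(v=0,ok=F)] out:-; bubbles=1
Tick 5: [PARSE:P4(v=16,ok=F), VALIDATE:-, TRANSFORM:P3(v=0,ok=F), EMIT:P2(v=24,ok=T)] out:P1(v=0); bubbles=1
Tick 6: [PARSE:-, VALIDATE:P4(v=16,ok=T), TRANSFORM:-, EMIT:P3(v=0,ok=F)] out:P2(v=24); bubbles=2
Tick 7: [PARSE:-, VALIDATE:-, TRANSFORM:P4(v=64,ok=T), EMIT:-] out:P3(v=0); bubbles=3
Tick 8: [PARSE:-, VALIDATE:-, TRANSFORM:-, EMIT:P4(v=64,ok=T)] out:-; bubbles=3
Tick 9: [PARSE:-, VALIDATE:-, TRANSFORM:-, EMIT:-] out:P4(v=64); bubbles=4
Total bubble-slots: 20

Answer: 20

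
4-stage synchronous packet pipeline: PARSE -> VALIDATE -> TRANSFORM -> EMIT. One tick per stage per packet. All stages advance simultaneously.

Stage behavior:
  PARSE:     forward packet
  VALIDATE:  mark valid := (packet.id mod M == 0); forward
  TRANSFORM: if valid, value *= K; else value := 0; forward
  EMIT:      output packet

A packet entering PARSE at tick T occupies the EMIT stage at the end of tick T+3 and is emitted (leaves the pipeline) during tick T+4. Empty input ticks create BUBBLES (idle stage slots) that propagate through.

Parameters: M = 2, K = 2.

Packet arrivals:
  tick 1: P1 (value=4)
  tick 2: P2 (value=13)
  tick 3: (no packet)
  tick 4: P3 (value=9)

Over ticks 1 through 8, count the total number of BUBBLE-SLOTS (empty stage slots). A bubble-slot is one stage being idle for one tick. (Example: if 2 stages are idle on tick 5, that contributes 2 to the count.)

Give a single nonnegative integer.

Tick 1: [PARSE:P1(v=4,ok=F), VALIDATE:-, TRANSFORM:-, EMIT:-] out:-; bubbles=3
Tick 2: [PARSE:P2(v=13,ok=F), VALIDATE:P1(v=4,ok=F), TRANSFORM:-, EMIT:-] out:-; bubbles=2
Tick 3: [PARSE:-, VALIDATE:P2(v=13,ok=T), TRANSFORM:P1(v=0,ok=F), EMIT:-] out:-; bubbles=2
Tick 4: [PARSE:P3(v=9,ok=F), VALIDATE:-, TRANSFORM:P2(v=26,ok=T), EMIT:P1(v=0,ok=F)] out:-; bubbles=1
Tick 5: [PARSE:-, VALIDATE:P3(v=9,ok=F), TRANSFORM:-, EMIT:P2(v=26,ok=T)] out:P1(v=0); bubbles=2
Tick 6: [PARSE:-, VALIDATE:-, TRANSFORM:P3(v=0,ok=F), EMIT:-] out:P2(v=26); bubbles=3
Tick 7: [PARSE:-, VALIDATE:-, TRANSFORM:-, EMIT:P3(v=0,ok=F)] out:-; bubbles=3
Tick 8: [PARSE:-, VALIDATE:-, TRANSFORM:-, EMIT:-] out:P3(v=0); bubbles=4
Total bubble-slots: 20

Answer: 20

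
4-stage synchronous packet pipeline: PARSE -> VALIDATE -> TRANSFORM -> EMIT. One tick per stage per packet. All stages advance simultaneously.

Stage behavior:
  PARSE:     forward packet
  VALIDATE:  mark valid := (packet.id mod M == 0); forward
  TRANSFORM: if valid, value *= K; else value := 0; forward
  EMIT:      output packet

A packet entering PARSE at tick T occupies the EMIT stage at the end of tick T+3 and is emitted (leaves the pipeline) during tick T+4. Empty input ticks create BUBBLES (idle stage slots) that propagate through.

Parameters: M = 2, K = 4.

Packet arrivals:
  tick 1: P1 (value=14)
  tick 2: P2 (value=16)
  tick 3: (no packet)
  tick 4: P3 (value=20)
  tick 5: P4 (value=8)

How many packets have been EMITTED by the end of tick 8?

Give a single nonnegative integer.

Answer: 3

Derivation:
Tick 1: [PARSE:P1(v=14,ok=F), VALIDATE:-, TRANSFORM:-, EMIT:-] out:-; in:P1
Tick 2: [PARSE:P2(v=16,ok=F), VALIDATE:P1(v=14,ok=F), TRANSFORM:-, EMIT:-] out:-; in:P2
Tick 3: [PARSE:-, VALIDATE:P2(v=16,ok=T), TRANSFORM:P1(v=0,ok=F), EMIT:-] out:-; in:-
Tick 4: [PARSE:P3(v=20,ok=F), VALIDATE:-, TRANSFORM:P2(v=64,ok=T), EMIT:P1(v=0,ok=F)] out:-; in:P3
Tick 5: [PARSE:P4(v=8,ok=F), VALIDATE:P3(v=20,ok=F), TRANSFORM:-, EMIT:P2(v=64,ok=T)] out:P1(v=0); in:P4
Tick 6: [PARSE:-, VALIDATE:P4(v=8,ok=T), TRANSFORM:P3(v=0,ok=F), EMIT:-] out:P2(v=64); in:-
Tick 7: [PARSE:-, VALIDATE:-, TRANSFORM:P4(v=32,ok=T), EMIT:P3(v=0,ok=F)] out:-; in:-
Tick 8: [PARSE:-, VALIDATE:-, TRANSFORM:-, EMIT:P4(v=32,ok=T)] out:P3(v=0); in:-
Emitted by tick 8: ['P1', 'P2', 'P3']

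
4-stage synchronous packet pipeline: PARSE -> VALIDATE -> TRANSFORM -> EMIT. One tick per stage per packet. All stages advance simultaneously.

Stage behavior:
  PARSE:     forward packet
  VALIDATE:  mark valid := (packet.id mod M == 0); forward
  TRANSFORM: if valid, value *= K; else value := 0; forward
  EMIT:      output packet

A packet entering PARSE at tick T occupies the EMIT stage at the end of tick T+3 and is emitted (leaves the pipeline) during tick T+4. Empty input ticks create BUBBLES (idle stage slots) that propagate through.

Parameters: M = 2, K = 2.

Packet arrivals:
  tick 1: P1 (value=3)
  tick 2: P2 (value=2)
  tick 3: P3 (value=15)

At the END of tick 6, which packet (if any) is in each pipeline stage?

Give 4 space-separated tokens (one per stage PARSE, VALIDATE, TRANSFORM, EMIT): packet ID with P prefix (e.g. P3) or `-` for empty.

Answer: - - - P3

Derivation:
Tick 1: [PARSE:P1(v=3,ok=F), VALIDATE:-, TRANSFORM:-, EMIT:-] out:-; in:P1
Tick 2: [PARSE:P2(v=2,ok=F), VALIDATE:P1(v=3,ok=F), TRANSFORM:-, EMIT:-] out:-; in:P2
Tick 3: [PARSE:P3(v=15,ok=F), VALIDATE:P2(v=2,ok=T), TRANSFORM:P1(v=0,ok=F), EMIT:-] out:-; in:P3
Tick 4: [PARSE:-, VALIDATE:P3(v=15,ok=F), TRANSFORM:P2(v=4,ok=T), EMIT:P1(v=0,ok=F)] out:-; in:-
Tick 5: [PARSE:-, VALIDATE:-, TRANSFORM:P3(v=0,ok=F), EMIT:P2(v=4,ok=T)] out:P1(v=0); in:-
Tick 6: [PARSE:-, VALIDATE:-, TRANSFORM:-, EMIT:P3(v=0,ok=F)] out:P2(v=4); in:-
At end of tick 6: ['-', '-', '-', 'P3']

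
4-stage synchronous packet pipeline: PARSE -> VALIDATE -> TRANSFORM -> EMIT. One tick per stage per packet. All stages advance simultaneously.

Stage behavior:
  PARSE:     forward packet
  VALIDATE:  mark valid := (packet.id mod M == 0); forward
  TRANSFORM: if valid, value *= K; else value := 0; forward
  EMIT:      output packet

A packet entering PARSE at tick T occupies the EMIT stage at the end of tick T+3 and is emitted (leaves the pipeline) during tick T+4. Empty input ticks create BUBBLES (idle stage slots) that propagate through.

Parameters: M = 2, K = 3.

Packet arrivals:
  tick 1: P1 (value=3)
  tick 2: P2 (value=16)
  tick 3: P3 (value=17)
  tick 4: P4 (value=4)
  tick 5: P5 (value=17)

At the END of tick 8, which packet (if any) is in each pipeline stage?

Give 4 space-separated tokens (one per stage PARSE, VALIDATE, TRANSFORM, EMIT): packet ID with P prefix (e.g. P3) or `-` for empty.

Answer: - - - P5

Derivation:
Tick 1: [PARSE:P1(v=3,ok=F), VALIDATE:-, TRANSFORM:-, EMIT:-] out:-; in:P1
Tick 2: [PARSE:P2(v=16,ok=F), VALIDATE:P1(v=3,ok=F), TRANSFORM:-, EMIT:-] out:-; in:P2
Tick 3: [PARSE:P3(v=17,ok=F), VALIDATE:P2(v=16,ok=T), TRANSFORM:P1(v=0,ok=F), EMIT:-] out:-; in:P3
Tick 4: [PARSE:P4(v=4,ok=F), VALIDATE:P3(v=17,ok=F), TRANSFORM:P2(v=48,ok=T), EMIT:P1(v=0,ok=F)] out:-; in:P4
Tick 5: [PARSE:P5(v=17,ok=F), VALIDATE:P4(v=4,ok=T), TRANSFORM:P3(v=0,ok=F), EMIT:P2(v=48,ok=T)] out:P1(v=0); in:P5
Tick 6: [PARSE:-, VALIDATE:P5(v=17,ok=F), TRANSFORM:P4(v=12,ok=T), EMIT:P3(v=0,ok=F)] out:P2(v=48); in:-
Tick 7: [PARSE:-, VALIDATE:-, TRANSFORM:P5(v=0,ok=F), EMIT:P4(v=12,ok=T)] out:P3(v=0); in:-
Tick 8: [PARSE:-, VALIDATE:-, TRANSFORM:-, EMIT:P5(v=0,ok=F)] out:P4(v=12); in:-
At end of tick 8: ['-', '-', '-', 'P5']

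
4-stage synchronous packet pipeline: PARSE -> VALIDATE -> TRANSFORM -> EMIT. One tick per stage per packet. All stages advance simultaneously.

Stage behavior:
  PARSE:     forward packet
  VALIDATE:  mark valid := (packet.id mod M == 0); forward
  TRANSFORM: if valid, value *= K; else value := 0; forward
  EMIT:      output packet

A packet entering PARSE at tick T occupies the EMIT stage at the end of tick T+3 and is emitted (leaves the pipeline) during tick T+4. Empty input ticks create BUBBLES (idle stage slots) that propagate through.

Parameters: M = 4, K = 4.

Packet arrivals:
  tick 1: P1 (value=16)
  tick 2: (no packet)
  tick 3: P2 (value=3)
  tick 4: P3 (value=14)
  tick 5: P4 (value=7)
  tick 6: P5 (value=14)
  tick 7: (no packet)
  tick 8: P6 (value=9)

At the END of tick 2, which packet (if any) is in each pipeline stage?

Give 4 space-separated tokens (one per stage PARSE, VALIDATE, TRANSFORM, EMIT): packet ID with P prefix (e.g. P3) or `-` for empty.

Answer: - P1 - -

Derivation:
Tick 1: [PARSE:P1(v=16,ok=F), VALIDATE:-, TRANSFORM:-, EMIT:-] out:-; in:P1
Tick 2: [PARSE:-, VALIDATE:P1(v=16,ok=F), TRANSFORM:-, EMIT:-] out:-; in:-
At end of tick 2: ['-', 'P1', '-', '-']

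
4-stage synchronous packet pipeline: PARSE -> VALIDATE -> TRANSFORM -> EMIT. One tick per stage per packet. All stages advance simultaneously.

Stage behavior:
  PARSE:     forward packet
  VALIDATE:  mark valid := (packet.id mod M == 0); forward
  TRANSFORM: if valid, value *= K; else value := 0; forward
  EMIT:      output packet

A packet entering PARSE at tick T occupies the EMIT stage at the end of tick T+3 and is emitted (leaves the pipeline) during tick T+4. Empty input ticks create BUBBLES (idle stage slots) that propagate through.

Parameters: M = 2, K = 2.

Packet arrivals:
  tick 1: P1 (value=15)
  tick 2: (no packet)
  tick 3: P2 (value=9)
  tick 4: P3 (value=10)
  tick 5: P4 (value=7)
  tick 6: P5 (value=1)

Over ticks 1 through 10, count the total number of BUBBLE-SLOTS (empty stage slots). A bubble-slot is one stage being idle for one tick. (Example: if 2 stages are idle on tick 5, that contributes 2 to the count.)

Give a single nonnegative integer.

Answer: 20

Derivation:
Tick 1: [PARSE:P1(v=15,ok=F), VALIDATE:-, TRANSFORM:-, EMIT:-] out:-; bubbles=3
Tick 2: [PARSE:-, VALIDATE:P1(v=15,ok=F), TRANSFORM:-, EMIT:-] out:-; bubbles=3
Tick 3: [PARSE:P2(v=9,ok=F), VALIDATE:-, TRANSFORM:P1(v=0,ok=F), EMIT:-] out:-; bubbles=2
Tick 4: [PARSE:P3(v=10,ok=F), VALIDATE:P2(v=9,ok=T), TRANSFORM:-, EMIT:P1(v=0,ok=F)] out:-; bubbles=1
Tick 5: [PARSE:P4(v=7,ok=F), VALIDATE:P3(v=10,ok=F), TRANSFORM:P2(v=18,ok=T), EMIT:-] out:P1(v=0); bubbles=1
Tick 6: [PARSE:P5(v=1,ok=F), VALIDATE:P4(v=7,ok=T), TRANSFORM:P3(v=0,ok=F), EMIT:P2(v=18,ok=T)] out:-; bubbles=0
Tick 7: [PARSE:-, VALIDATE:P5(v=1,ok=F), TRANSFORM:P4(v=14,ok=T), EMIT:P3(v=0,ok=F)] out:P2(v=18); bubbles=1
Tick 8: [PARSE:-, VALIDATE:-, TRANSFORM:P5(v=0,ok=F), EMIT:P4(v=14,ok=T)] out:P3(v=0); bubbles=2
Tick 9: [PARSE:-, VALIDATE:-, TRANSFORM:-, EMIT:P5(v=0,ok=F)] out:P4(v=14); bubbles=3
Tick 10: [PARSE:-, VALIDATE:-, TRANSFORM:-, EMIT:-] out:P5(v=0); bubbles=4
Total bubble-slots: 20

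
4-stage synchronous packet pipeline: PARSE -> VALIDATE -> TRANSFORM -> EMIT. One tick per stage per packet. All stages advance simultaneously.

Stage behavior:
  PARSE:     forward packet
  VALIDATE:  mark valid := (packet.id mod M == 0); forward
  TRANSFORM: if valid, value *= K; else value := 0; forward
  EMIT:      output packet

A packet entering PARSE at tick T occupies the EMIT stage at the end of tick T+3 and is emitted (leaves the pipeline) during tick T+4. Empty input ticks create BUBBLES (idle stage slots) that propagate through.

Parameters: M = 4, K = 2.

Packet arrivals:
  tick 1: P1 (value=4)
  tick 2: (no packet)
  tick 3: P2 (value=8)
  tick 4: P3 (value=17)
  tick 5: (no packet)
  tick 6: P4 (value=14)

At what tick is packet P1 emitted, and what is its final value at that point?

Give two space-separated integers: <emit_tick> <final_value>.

Answer: 5 0

Derivation:
Tick 1: [PARSE:P1(v=4,ok=F), VALIDATE:-, TRANSFORM:-, EMIT:-] out:-; in:P1
Tick 2: [PARSE:-, VALIDATE:P1(v=4,ok=F), TRANSFORM:-, EMIT:-] out:-; in:-
Tick 3: [PARSE:P2(v=8,ok=F), VALIDATE:-, TRANSFORM:P1(v=0,ok=F), EMIT:-] out:-; in:P2
Tick 4: [PARSE:P3(v=17,ok=F), VALIDATE:P2(v=8,ok=F), TRANSFORM:-, EMIT:P1(v=0,ok=F)] out:-; in:P3
Tick 5: [PARSE:-, VALIDATE:P3(v=17,ok=F), TRANSFORM:P2(v=0,ok=F), EMIT:-] out:P1(v=0); in:-
Tick 6: [PARSE:P4(v=14,ok=F), VALIDATE:-, TRANSFORM:P3(v=0,ok=F), EMIT:P2(v=0,ok=F)] out:-; in:P4
Tick 7: [PARSE:-, VALIDATE:P4(v=14,ok=T), TRANSFORM:-, EMIT:P3(v=0,ok=F)] out:P2(v=0); in:-
Tick 8: [PARSE:-, VALIDATE:-, TRANSFORM:P4(v=28,ok=T), EMIT:-] out:P3(v=0); in:-
Tick 9: [PARSE:-, VALIDATE:-, TRANSFORM:-, EMIT:P4(v=28,ok=T)] out:-; in:-
Tick 10: [PARSE:-, VALIDATE:-, TRANSFORM:-, EMIT:-] out:P4(v=28); in:-
P1: arrives tick 1, valid=False (id=1, id%4=1), emit tick 5, final value 0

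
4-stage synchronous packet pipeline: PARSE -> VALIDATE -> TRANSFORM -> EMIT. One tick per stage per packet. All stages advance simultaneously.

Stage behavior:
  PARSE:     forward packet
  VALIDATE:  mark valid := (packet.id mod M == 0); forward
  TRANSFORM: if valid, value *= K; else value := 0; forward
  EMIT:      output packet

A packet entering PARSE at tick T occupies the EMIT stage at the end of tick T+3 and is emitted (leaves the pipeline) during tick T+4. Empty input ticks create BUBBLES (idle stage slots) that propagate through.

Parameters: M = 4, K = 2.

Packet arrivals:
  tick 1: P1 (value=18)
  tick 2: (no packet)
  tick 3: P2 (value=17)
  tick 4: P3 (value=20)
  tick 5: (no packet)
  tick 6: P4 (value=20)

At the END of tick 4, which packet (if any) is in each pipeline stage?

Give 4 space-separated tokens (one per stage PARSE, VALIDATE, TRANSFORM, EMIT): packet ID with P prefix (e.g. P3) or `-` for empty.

Tick 1: [PARSE:P1(v=18,ok=F), VALIDATE:-, TRANSFORM:-, EMIT:-] out:-; in:P1
Tick 2: [PARSE:-, VALIDATE:P1(v=18,ok=F), TRANSFORM:-, EMIT:-] out:-; in:-
Tick 3: [PARSE:P2(v=17,ok=F), VALIDATE:-, TRANSFORM:P1(v=0,ok=F), EMIT:-] out:-; in:P2
Tick 4: [PARSE:P3(v=20,ok=F), VALIDATE:P2(v=17,ok=F), TRANSFORM:-, EMIT:P1(v=0,ok=F)] out:-; in:P3
At end of tick 4: ['P3', 'P2', '-', 'P1']

Answer: P3 P2 - P1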